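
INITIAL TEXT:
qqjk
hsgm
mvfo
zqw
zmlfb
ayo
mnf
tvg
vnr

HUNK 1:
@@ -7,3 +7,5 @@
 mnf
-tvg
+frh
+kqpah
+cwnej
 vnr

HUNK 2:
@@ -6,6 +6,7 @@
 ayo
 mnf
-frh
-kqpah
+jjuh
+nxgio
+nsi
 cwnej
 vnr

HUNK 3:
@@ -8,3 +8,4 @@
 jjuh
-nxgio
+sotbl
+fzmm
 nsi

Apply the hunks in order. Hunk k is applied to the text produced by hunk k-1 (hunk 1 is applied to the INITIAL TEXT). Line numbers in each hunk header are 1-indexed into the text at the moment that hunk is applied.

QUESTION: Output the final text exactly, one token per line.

Hunk 1: at line 7 remove [tvg] add [frh,kqpah,cwnej] -> 11 lines: qqjk hsgm mvfo zqw zmlfb ayo mnf frh kqpah cwnej vnr
Hunk 2: at line 6 remove [frh,kqpah] add [jjuh,nxgio,nsi] -> 12 lines: qqjk hsgm mvfo zqw zmlfb ayo mnf jjuh nxgio nsi cwnej vnr
Hunk 3: at line 8 remove [nxgio] add [sotbl,fzmm] -> 13 lines: qqjk hsgm mvfo zqw zmlfb ayo mnf jjuh sotbl fzmm nsi cwnej vnr

Answer: qqjk
hsgm
mvfo
zqw
zmlfb
ayo
mnf
jjuh
sotbl
fzmm
nsi
cwnej
vnr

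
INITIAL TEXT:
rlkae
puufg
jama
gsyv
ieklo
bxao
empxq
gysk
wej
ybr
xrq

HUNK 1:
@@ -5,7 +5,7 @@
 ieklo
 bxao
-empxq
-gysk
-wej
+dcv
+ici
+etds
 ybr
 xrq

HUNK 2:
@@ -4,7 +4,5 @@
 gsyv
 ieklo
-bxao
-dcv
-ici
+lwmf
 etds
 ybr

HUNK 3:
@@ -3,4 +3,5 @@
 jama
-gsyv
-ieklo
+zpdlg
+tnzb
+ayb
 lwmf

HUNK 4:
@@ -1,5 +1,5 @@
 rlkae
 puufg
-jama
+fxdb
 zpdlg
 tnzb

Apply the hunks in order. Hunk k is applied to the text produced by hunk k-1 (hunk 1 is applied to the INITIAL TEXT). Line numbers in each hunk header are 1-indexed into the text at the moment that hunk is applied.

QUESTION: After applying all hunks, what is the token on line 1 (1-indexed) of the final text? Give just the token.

Hunk 1: at line 5 remove [empxq,gysk,wej] add [dcv,ici,etds] -> 11 lines: rlkae puufg jama gsyv ieklo bxao dcv ici etds ybr xrq
Hunk 2: at line 4 remove [bxao,dcv,ici] add [lwmf] -> 9 lines: rlkae puufg jama gsyv ieklo lwmf etds ybr xrq
Hunk 3: at line 3 remove [gsyv,ieklo] add [zpdlg,tnzb,ayb] -> 10 lines: rlkae puufg jama zpdlg tnzb ayb lwmf etds ybr xrq
Hunk 4: at line 1 remove [jama] add [fxdb] -> 10 lines: rlkae puufg fxdb zpdlg tnzb ayb lwmf etds ybr xrq
Final line 1: rlkae

Answer: rlkae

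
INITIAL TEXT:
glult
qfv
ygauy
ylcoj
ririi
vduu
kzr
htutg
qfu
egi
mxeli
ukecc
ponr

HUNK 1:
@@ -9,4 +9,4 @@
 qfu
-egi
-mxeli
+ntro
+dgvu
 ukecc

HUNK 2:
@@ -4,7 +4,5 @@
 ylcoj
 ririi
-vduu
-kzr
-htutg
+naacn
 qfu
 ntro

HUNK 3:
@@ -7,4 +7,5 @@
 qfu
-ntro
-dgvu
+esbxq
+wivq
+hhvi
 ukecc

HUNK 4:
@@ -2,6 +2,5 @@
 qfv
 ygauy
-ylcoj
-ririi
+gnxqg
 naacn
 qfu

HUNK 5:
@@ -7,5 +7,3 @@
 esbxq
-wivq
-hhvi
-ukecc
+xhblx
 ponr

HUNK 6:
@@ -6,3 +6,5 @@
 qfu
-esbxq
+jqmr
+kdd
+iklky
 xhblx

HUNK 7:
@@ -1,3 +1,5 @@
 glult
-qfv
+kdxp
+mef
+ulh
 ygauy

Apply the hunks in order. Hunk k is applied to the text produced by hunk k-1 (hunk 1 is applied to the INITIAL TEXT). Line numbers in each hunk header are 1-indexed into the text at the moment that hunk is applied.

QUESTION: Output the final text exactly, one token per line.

Hunk 1: at line 9 remove [egi,mxeli] add [ntro,dgvu] -> 13 lines: glult qfv ygauy ylcoj ririi vduu kzr htutg qfu ntro dgvu ukecc ponr
Hunk 2: at line 4 remove [vduu,kzr,htutg] add [naacn] -> 11 lines: glult qfv ygauy ylcoj ririi naacn qfu ntro dgvu ukecc ponr
Hunk 3: at line 7 remove [ntro,dgvu] add [esbxq,wivq,hhvi] -> 12 lines: glult qfv ygauy ylcoj ririi naacn qfu esbxq wivq hhvi ukecc ponr
Hunk 4: at line 2 remove [ylcoj,ririi] add [gnxqg] -> 11 lines: glult qfv ygauy gnxqg naacn qfu esbxq wivq hhvi ukecc ponr
Hunk 5: at line 7 remove [wivq,hhvi,ukecc] add [xhblx] -> 9 lines: glult qfv ygauy gnxqg naacn qfu esbxq xhblx ponr
Hunk 6: at line 6 remove [esbxq] add [jqmr,kdd,iklky] -> 11 lines: glult qfv ygauy gnxqg naacn qfu jqmr kdd iklky xhblx ponr
Hunk 7: at line 1 remove [qfv] add [kdxp,mef,ulh] -> 13 lines: glult kdxp mef ulh ygauy gnxqg naacn qfu jqmr kdd iklky xhblx ponr

Answer: glult
kdxp
mef
ulh
ygauy
gnxqg
naacn
qfu
jqmr
kdd
iklky
xhblx
ponr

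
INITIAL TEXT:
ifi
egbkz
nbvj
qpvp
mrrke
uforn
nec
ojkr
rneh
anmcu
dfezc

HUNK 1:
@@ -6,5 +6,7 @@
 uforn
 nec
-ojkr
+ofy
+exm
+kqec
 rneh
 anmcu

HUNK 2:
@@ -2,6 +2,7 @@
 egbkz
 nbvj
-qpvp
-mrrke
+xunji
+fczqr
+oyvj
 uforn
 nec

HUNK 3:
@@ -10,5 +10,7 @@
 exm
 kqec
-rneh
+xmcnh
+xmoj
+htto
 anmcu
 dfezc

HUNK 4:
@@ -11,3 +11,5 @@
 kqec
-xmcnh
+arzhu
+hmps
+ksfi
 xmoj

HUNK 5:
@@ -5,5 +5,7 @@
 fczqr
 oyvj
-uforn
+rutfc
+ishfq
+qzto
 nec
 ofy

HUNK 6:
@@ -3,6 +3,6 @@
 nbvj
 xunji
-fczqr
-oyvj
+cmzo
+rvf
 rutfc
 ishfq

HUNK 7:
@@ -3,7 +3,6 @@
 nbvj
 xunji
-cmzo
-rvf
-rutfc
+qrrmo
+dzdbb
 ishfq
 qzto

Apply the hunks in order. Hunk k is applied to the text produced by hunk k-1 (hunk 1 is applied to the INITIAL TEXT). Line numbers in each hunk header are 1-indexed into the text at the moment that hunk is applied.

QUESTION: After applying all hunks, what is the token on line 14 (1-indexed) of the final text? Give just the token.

Hunk 1: at line 6 remove [ojkr] add [ofy,exm,kqec] -> 13 lines: ifi egbkz nbvj qpvp mrrke uforn nec ofy exm kqec rneh anmcu dfezc
Hunk 2: at line 2 remove [qpvp,mrrke] add [xunji,fczqr,oyvj] -> 14 lines: ifi egbkz nbvj xunji fczqr oyvj uforn nec ofy exm kqec rneh anmcu dfezc
Hunk 3: at line 10 remove [rneh] add [xmcnh,xmoj,htto] -> 16 lines: ifi egbkz nbvj xunji fczqr oyvj uforn nec ofy exm kqec xmcnh xmoj htto anmcu dfezc
Hunk 4: at line 11 remove [xmcnh] add [arzhu,hmps,ksfi] -> 18 lines: ifi egbkz nbvj xunji fczqr oyvj uforn nec ofy exm kqec arzhu hmps ksfi xmoj htto anmcu dfezc
Hunk 5: at line 5 remove [uforn] add [rutfc,ishfq,qzto] -> 20 lines: ifi egbkz nbvj xunji fczqr oyvj rutfc ishfq qzto nec ofy exm kqec arzhu hmps ksfi xmoj htto anmcu dfezc
Hunk 6: at line 3 remove [fczqr,oyvj] add [cmzo,rvf] -> 20 lines: ifi egbkz nbvj xunji cmzo rvf rutfc ishfq qzto nec ofy exm kqec arzhu hmps ksfi xmoj htto anmcu dfezc
Hunk 7: at line 3 remove [cmzo,rvf,rutfc] add [qrrmo,dzdbb] -> 19 lines: ifi egbkz nbvj xunji qrrmo dzdbb ishfq qzto nec ofy exm kqec arzhu hmps ksfi xmoj htto anmcu dfezc
Final line 14: hmps

Answer: hmps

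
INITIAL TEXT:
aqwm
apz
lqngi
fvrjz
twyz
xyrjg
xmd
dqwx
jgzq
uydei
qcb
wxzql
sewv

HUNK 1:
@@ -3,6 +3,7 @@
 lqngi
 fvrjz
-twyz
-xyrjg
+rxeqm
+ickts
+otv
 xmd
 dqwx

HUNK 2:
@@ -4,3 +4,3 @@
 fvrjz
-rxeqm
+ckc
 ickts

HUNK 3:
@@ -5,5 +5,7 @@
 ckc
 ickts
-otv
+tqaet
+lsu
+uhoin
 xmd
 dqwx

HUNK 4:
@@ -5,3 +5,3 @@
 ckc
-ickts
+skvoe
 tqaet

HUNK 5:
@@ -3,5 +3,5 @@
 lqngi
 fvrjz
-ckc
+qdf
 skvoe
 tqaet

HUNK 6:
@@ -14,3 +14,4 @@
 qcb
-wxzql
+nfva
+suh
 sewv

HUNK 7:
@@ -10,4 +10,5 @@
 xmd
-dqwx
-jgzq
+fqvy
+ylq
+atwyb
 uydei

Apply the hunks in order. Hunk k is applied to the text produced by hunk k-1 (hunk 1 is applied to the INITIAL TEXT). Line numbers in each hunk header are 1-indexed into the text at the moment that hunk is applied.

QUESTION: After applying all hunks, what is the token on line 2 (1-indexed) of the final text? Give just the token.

Hunk 1: at line 3 remove [twyz,xyrjg] add [rxeqm,ickts,otv] -> 14 lines: aqwm apz lqngi fvrjz rxeqm ickts otv xmd dqwx jgzq uydei qcb wxzql sewv
Hunk 2: at line 4 remove [rxeqm] add [ckc] -> 14 lines: aqwm apz lqngi fvrjz ckc ickts otv xmd dqwx jgzq uydei qcb wxzql sewv
Hunk 3: at line 5 remove [otv] add [tqaet,lsu,uhoin] -> 16 lines: aqwm apz lqngi fvrjz ckc ickts tqaet lsu uhoin xmd dqwx jgzq uydei qcb wxzql sewv
Hunk 4: at line 5 remove [ickts] add [skvoe] -> 16 lines: aqwm apz lqngi fvrjz ckc skvoe tqaet lsu uhoin xmd dqwx jgzq uydei qcb wxzql sewv
Hunk 5: at line 3 remove [ckc] add [qdf] -> 16 lines: aqwm apz lqngi fvrjz qdf skvoe tqaet lsu uhoin xmd dqwx jgzq uydei qcb wxzql sewv
Hunk 6: at line 14 remove [wxzql] add [nfva,suh] -> 17 lines: aqwm apz lqngi fvrjz qdf skvoe tqaet lsu uhoin xmd dqwx jgzq uydei qcb nfva suh sewv
Hunk 7: at line 10 remove [dqwx,jgzq] add [fqvy,ylq,atwyb] -> 18 lines: aqwm apz lqngi fvrjz qdf skvoe tqaet lsu uhoin xmd fqvy ylq atwyb uydei qcb nfva suh sewv
Final line 2: apz

Answer: apz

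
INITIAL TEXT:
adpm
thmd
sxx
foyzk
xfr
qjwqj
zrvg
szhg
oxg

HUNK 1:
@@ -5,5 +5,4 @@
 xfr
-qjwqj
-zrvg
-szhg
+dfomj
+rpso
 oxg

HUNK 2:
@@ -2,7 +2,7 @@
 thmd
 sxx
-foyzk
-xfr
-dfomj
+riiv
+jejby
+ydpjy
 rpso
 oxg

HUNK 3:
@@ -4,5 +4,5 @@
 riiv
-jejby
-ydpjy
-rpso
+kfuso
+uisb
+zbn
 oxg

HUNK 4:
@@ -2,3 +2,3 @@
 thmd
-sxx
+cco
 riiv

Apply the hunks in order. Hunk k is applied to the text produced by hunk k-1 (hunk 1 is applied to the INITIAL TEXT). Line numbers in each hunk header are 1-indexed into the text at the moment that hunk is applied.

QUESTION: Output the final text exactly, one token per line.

Hunk 1: at line 5 remove [qjwqj,zrvg,szhg] add [dfomj,rpso] -> 8 lines: adpm thmd sxx foyzk xfr dfomj rpso oxg
Hunk 2: at line 2 remove [foyzk,xfr,dfomj] add [riiv,jejby,ydpjy] -> 8 lines: adpm thmd sxx riiv jejby ydpjy rpso oxg
Hunk 3: at line 4 remove [jejby,ydpjy,rpso] add [kfuso,uisb,zbn] -> 8 lines: adpm thmd sxx riiv kfuso uisb zbn oxg
Hunk 4: at line 2 remove [sxx] add [cco] -> 8 lines: adpm thmd cco riiv kfuso uisb zbn oxg

Answer: adpm
thmd
cco
riiv
kfuso
uisb
zbn
oxg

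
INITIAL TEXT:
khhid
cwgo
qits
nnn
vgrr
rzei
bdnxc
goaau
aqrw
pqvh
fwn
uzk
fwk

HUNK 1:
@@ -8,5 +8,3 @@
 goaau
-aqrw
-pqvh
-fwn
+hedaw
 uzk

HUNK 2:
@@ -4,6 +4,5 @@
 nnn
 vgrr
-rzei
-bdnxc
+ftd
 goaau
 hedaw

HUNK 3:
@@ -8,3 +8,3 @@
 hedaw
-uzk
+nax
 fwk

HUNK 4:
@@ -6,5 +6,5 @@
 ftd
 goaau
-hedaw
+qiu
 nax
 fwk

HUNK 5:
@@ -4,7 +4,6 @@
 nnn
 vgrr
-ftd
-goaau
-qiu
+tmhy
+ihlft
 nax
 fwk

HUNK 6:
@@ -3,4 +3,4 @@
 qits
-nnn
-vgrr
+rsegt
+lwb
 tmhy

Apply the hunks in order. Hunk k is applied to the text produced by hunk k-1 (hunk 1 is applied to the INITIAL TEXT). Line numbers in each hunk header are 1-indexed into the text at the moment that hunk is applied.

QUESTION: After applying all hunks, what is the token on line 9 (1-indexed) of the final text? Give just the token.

Hunk 1: at line 8 remove [aqrw,pqvh,fwn] add [hedaw] -> 11 lines: khhid cwgo qits nnn vgrr rzei bdnxc goaau hedaw uzk fwk
Hunk 2: at line 4 remove [rzei,bdnxc] add [ftd] -> 10 lines: khhid cwgo qits nnn vgrr ftd goaau hedaw uzk fwk
Hunk 3: at line 8 remove [uzk] add [nax] -> 10 lines: khhid cwgo qits nnn vgrr ftd goaau hedaw nax fwk
Hunk 4: at line 6 remove [hedaw] add [qiu] -> 10 lines: khhid cwgo qits nnn vgrr ftd goaau qiu nax fwk
Hunk 5: at line 4 remove [ftd,goaau,qiu] add [tmhy,ihlft] -> 9 lines: khhid cwgo qits nnn vgrr tmhy ihlft nax fwk
Hunk 6: at line 3 remove [nnn,vgrr] add [rsegt,lwb] -> 9 lines: khhid cwgo qits rsegt lwb tmhy ihlft nax fwk
Final line 9: fwk

Answer: fwk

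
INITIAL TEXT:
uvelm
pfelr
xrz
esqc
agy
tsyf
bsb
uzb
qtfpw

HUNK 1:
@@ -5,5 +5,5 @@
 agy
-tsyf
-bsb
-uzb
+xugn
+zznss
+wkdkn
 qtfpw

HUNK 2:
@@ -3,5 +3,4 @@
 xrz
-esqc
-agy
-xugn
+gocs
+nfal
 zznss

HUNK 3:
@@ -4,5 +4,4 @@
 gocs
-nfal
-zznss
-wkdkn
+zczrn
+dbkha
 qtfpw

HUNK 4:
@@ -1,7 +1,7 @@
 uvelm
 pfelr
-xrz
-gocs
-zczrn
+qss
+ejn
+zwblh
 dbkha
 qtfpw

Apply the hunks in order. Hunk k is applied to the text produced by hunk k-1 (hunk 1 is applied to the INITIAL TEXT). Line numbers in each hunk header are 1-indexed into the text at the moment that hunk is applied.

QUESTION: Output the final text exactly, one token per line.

Hunk 1: at line 5 remove [tsyf,bsb,uzb] add [xugn,zznss,wkdkn] -> 9 lines: uvelm pfelr xrz esqc agy xugn zznss wkdkn qtfpw
Hunk 2: at line 3 remove [esqc,agy,xugn] add [gocs,nfal] -> 8 lines: uvelm pfelr xrz gocs nfal zznss wkdkn qtfpw
Hunk 3: at line 4 remove [nfal,zznss,wkdkn] add [zczrn,dbkha] -> 7 lines: uvelm pfelr xrz gocs zczrn dbkha qtfpw
Hunk 4: at line 1 remove [xrz,gocs,zczrn] add [qss,ejn,zwblh] -> 7 lines: uvelm pfelr qss ejn zwblh dbkha qtfpw

Answer: uvelm
pfelr
qss
ejn
zwblh
dbkha
qtfpw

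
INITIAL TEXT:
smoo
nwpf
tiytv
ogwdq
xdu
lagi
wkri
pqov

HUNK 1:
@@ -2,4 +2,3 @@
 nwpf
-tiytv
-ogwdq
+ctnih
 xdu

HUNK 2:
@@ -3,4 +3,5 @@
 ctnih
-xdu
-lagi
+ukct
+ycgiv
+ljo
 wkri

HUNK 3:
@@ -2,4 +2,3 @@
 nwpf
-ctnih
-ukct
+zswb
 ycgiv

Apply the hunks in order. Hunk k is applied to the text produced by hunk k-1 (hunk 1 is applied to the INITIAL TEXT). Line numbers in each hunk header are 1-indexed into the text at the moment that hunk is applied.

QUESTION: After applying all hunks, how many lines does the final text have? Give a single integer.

Hunk 1: at line 2 remove [tiytv,ogwdq] add [ctnih] -> 7 lines: smoo nwpf ctnih xdu lagi wkri pqov
Hunk 2: at line 3 remove [xdu,lagi] add [ukct,ycgiv,ljo] -> 8 lines: smoo nwpf ctnih ukct ycgiv ljo wkri pqov
Hunk 3: at line 2 remove [ctnih,ukct] add [zswb] -> 7 lines: smoo nwpf zswb ycgiv ljo wkri pqov
Final line count: 7

Answer: 7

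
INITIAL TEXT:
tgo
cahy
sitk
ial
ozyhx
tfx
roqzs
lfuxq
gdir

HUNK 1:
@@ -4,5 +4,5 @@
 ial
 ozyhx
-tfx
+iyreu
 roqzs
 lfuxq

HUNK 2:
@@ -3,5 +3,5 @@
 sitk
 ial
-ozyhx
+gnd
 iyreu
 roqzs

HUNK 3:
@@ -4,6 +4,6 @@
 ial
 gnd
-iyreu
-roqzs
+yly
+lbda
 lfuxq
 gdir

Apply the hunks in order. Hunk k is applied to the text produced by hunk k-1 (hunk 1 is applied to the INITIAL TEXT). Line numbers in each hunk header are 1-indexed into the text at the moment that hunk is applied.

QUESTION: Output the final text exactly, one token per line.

Hunk 1: at line 4 remove [tfx] add [iyreu] -> 9 lines: tgo cahy sitk ial ozyhx iyreu roqzs lfuxq gdir
Hunk 2: at line 3 remove [ozyhx] add [gnd] -> 9 lines: tgo cahy sitk ial gnd iyreu roqzs lfuxq gdir
Hunk 3: at line 4 remove [iyreu,roqzs] add [yly,lbda] -> 9 lines: tgo cahy sitk ial gnd yly lbda lfuxq gdir

Answer: tgo
cahy
sitk
ial
gnd
yly
lbda
lfuxq
gdir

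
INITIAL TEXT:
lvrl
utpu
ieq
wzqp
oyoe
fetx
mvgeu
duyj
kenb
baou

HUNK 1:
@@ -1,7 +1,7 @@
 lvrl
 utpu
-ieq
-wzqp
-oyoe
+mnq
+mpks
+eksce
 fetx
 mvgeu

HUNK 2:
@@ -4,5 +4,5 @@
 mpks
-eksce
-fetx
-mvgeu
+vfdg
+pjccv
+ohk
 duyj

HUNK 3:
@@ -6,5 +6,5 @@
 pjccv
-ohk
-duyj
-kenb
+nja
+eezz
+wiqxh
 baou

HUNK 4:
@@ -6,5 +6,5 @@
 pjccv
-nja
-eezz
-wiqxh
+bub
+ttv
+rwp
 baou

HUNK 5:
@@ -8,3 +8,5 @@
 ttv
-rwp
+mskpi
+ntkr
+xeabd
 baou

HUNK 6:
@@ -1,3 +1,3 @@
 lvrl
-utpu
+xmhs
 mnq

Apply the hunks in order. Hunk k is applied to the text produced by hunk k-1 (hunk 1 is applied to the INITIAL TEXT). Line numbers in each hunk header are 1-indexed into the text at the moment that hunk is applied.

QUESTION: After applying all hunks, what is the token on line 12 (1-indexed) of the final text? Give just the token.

Hunk 1: at line 1 remove [ieq,wzqp,oyoe] add [mnq,mpks,eksce] -> 10 lines: lvrl utpu mnq mpks eksce fetx mvgeu duyj kenb baou
Hunk 2: at line 4 remove [eksce,fetx,mvgeu] add [vfdg,pjccv,ohk] -> 10 lines: lvrl utpu mnq mpks vfdg pjccv ohk duyj kenb baou
Hunk 3: at line 6 remove [ohk,duyj,kenb] add [nja,eezz,wiqxh] -> 10 lines: lvrl utpu mnq mpks vfdg pjccv nja eezz wiqxh baou
Hunk 4: at line 6 remove [nja,eezz,wiqxh] add [bub,ttv,rwp] -> 10 lines: lvrl utpu mnq mpks vfdg pjccv bub ttv rwp baou
Hunk 5: at line 8 remove [rwp] add [mskpi,ntkr,xeabd] -> 12 lines: lvrl utpu mnq mpks vfdg pjccv bub ttv mskpi ntkr xeabd baou
Hunk 6: at line 1 remove [utpu] add [xmhs] -> 12 lines: lvrl xmhs mnq mpks vfdg pjccv bub ttv mskpi ntkr xeabd baou
Final line 12: baou

Answer: baou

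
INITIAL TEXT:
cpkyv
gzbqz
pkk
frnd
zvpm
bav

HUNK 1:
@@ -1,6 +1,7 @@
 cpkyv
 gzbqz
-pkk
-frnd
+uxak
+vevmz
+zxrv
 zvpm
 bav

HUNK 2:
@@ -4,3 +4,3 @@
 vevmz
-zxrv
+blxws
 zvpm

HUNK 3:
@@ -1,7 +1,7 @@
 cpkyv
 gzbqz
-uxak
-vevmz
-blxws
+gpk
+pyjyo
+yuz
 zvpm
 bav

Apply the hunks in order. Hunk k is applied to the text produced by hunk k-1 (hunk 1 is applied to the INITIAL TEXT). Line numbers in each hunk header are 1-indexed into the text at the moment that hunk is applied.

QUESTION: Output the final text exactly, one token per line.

Answer: cpkyv
gzbqz
gpk
pyjyo
yuz
zvpm
bav

Derivation:
Hunk 1: at line 1 remove [pkk,frnd] add [uxak,vevmz,zxrv] -> 7 lines: cpkyv gzbqz uxak vevmz zxrv zvpm bav
Hunk 2: at line 4 remove [zxrv] add [blxws] -> 7 lines: cpkyv gzbqz uxak vevmz blxws zvpm bav
Hunk 3: at line 1 remove [uxak,vevmz,blxws] add [gpk,pyjyo,yuz] -> 7 lines: cpkyv gzbqz gpk pyjyo yuz zvpm bav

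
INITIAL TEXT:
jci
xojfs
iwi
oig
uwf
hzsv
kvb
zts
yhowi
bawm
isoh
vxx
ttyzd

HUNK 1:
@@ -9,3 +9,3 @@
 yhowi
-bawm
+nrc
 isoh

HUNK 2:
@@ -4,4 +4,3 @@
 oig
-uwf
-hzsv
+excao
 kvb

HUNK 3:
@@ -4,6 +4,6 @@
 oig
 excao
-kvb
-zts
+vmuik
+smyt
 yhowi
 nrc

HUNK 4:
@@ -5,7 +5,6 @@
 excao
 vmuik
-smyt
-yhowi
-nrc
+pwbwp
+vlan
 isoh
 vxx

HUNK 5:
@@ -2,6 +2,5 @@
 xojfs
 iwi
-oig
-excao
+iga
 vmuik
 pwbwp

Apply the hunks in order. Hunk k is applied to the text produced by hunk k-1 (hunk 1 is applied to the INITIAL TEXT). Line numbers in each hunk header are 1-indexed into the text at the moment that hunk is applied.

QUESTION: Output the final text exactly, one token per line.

Hunk 1: at line 9 remove [bawm] add [nrc] -> 13 lines: jci xojfs iwi oig uwf hzsv kvb zts yhowi nrc isoh vxx ttyzd
Hunk 2: at line 4 remove [uwf,hzsv] add [excao] -> 12 lines: jci xojfs iwi oig excao kvb zts yhowi nrc isoh vxx ttyzd
Hunk 3: at line 4 remove [kvb,zts] add [vmuik,smyt] -> 12 lines: jci xojfs iwi oig excao vmuik smyt yhowi nrc isoh vxx ttyzd
Hunk 4: at line 5 remove [smyt,yhowi,nrc] add [pwbwp,vlan] -> 11 lines: jci xojfs iwi oig excao vmuik pwbwp vlan isoh vxx ttyzd
Hunk 5: at line 2 remove [oig,excao] add [iga] -> 10 lines: jci xojfs iwi iga vmuik pwbwp vlan isoh vxx ttyzd

Answer: jci
xojfs
iwi
iga
vmuik
pwbwp
vlan
isoh
vxx
ttyzd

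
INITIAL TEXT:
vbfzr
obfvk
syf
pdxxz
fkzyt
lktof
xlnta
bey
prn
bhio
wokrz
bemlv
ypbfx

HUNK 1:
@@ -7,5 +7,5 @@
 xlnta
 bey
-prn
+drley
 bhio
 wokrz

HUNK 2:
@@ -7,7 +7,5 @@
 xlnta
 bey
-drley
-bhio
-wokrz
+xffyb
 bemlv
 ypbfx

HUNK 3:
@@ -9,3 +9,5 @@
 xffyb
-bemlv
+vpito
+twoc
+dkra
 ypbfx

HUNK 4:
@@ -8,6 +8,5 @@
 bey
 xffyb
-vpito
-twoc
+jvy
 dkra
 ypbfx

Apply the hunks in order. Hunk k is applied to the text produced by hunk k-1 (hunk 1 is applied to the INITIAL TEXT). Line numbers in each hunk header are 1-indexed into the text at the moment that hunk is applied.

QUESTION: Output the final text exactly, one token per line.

Hunk 1: at line 7 remove [prn] add [drley] -> 13 lines: vbfzr obfvk syf pdxxz fkzyt lktof xlnta bey drley bhio wokrz bemlv ypbfx
Hunk 2: at line 7 remove [drley,bhio,wokrz] add [xffyb] -> 11 lines: vbfzr obfvk syf pdxxz fkzyt lktof xlnta bey xffyb bemlv ypbfx
Hunk 3: at line 9 remove [bemlv] add [vpito,twoc,dkra] -> 13 lines: vbfzr obfvk syf pdxxz fkzyt lktof xlnta bey xffyb vpito twoc dkra ypbfx
Hunk 4: at line 8 remove [vpito,twoc] add [jvy] -> 12 lines: vbfzr obfvk syf pdxxz fkzyt lktof xlnta bey xffyb jvy dkra ypbfx

Answer: vbfzr
obfvk
syf
pdxxz
fkzyt
lktof
xlnta
bey
xffyb
jvy
dkra
ypbfx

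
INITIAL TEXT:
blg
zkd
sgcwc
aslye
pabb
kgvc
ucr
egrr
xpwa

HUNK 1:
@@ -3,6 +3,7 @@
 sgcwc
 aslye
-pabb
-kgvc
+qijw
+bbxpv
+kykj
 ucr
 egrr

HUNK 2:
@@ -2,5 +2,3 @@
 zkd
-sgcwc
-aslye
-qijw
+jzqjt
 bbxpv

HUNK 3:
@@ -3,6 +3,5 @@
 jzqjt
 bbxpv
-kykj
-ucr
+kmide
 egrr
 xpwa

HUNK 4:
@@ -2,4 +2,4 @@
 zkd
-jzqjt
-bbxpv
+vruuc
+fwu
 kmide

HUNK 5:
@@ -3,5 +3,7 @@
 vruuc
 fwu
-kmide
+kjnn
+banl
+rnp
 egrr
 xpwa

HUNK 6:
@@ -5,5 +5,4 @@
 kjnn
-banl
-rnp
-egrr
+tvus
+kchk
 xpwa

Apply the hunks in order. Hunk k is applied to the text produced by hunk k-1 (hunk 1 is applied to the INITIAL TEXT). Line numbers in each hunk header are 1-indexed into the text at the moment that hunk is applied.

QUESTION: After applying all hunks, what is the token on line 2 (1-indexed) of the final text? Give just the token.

Answer: zkd

Derivation:
Hunk 1: at line 3 remove [pabb,kgvc] add [qijw,bbxpv,kykj] -> 10 lines: blg zkd sgcwc aslye qijw bbxpv kykj ucr egrr xpwa
Hunk 2: at line 2 remove [sgcwc,aslye,qijw] add [jzqjt] -> 8 lines: blg zkd jzqjt bbxpv kykj ucr egrr xpwa
Hunk 3: at line 3 remove [kykj,ucr] add [kmide] -> 7 lines: blg zkd jzqjt bbxpv kmide egrr xpwa
Hunk 4: at line 2 remove [jzqjt,bbxpv] add [vruuc,fwu] -> 7 lines: blg zkd vruuc fwu kmide egrr xpwa
Hunk 5: at line 3 remove [kmide] add [kjnn,banl,rnp] -> 9 lines: blg zkd vruuc fwu kjnn banl rnp egrr xpwa
Hunk 6: at line 5 remove [banl,rnp,egrr] add [tvus,kchk] -> 8 lines: blg zkd vruuc fwu kjnn tvus kchk xpwa
Final line 2: zkd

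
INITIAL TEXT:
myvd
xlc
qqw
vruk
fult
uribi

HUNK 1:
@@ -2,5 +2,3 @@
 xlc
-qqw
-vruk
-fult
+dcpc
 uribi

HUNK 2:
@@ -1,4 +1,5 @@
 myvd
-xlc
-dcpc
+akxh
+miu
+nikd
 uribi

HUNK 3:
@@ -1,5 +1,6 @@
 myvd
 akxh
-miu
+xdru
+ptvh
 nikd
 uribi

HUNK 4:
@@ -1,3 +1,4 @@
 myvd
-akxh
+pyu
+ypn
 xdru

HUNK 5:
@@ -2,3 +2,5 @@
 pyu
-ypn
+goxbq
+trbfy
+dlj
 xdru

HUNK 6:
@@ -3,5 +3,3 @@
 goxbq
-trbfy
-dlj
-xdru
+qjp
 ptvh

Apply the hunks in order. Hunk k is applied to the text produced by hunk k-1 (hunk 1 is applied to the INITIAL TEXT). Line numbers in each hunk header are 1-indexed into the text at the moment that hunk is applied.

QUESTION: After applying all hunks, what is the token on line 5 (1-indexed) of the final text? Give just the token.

Answer: ptvh

Derivation:
Hunk 1: at line 2 remove [qqw,vruk,fult] add [dcpc] -> 4 lines: myvd xlc dcpc uribi
Hunk 2: at line 1 remove [xlc,dcpc] add [akxh,miu,nikd] -> 5 lines: myvd akxh miu nikd uribi
Hunk 3: at line 1 remove [miu] add [xdru,ptvh] -> 6 lines: myvd akxh xdru ptvh nikd uribi
Hunk 4: at line 1 remove [akxh] add [pyu,ypn] -> 7 lines: myvd pyu ypn xdru ptvh nikd uribi
Hunk 5: at line 2 remove [ypn] add [goxbq,trbfy,dlj] -> 9 lines: myvd pyu goxbq trbfy dlj xdru ptvh nikd uribi
Hunk 6: at line 3 remove [trbfy,dlj,xdru] add [qjp] -> 7 lines: myvd pyu goxbq qjp ptvh nikd uribi
Final line 5: ptvh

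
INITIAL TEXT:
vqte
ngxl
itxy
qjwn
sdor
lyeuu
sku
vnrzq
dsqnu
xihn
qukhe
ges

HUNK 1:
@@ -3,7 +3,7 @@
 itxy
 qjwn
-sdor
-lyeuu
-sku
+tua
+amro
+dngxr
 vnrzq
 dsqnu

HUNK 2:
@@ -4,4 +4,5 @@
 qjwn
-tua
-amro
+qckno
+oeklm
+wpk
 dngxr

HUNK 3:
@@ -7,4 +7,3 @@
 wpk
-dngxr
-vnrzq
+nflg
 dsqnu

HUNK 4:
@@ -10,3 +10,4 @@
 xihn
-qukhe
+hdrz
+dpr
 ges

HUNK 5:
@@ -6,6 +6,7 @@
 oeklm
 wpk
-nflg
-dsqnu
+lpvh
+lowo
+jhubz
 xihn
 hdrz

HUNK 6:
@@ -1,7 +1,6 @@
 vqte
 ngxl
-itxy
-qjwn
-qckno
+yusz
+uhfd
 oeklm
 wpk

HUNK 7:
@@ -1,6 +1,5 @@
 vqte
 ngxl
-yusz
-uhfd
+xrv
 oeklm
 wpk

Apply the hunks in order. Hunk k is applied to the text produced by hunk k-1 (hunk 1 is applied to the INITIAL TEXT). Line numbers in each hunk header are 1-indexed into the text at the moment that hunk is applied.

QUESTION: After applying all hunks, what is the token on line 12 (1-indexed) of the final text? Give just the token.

Hunk 1: at line 3 remove [sdor,lyeuu,sku] add [tua,amro,dngxr] -> 12 lines: vqte ngxl itxy qjwn tua amro dngxr vnrzq dsqnu xihn qukhe ges
Hunk 2: at line 4 remove [tua,amro] add [qckno,oeklm,wpk] -> 13 lines: vqte ngxl itxy qjwn qckno oeklm wpk dngxr vnrzq dsqnu xihn qukhe ges
Hunk 3: at line 7 remove [dngxr,vnrzq] add [nflg] -> 12 lines: vqte ngxl itxy qjwn qckno oeklm wpk nflg dsqnu xihn qukhe ges
Hunk 4: at line 10 remove [qukhe] add [hdrz,dpr] -> 13 lines: vqte ngxl itxy qjwn qckno oeklm wpk nflg dsqnu xihn hdrz dpr ges
Hunk 5: at line 6 remove [nflg,dsqnu] add [lpvh,lowo,jhubz] -> 14 lines: vqte ngxl itxy qjwn qckno oeklm wpk lpvh lowo jhubz xihn hdrz dpr ges
Hunk 6: at line 1 remove [itxy,qjwn,qckno] add [yusz,uhfd] -> 13 lines: vqte ngxl yusz uhfd oeklm wpk lpvh lowo jhubz xihn hdrz dpr ges
Hunk 7: at line 1 remove [yusz,uhfd] add [xrv] -> 12 lines: vqte ngxl xrv oeklm wpk lpvh lowo jhubz xihn hdrz dpr ges
Final line 12: ges

Answer: ges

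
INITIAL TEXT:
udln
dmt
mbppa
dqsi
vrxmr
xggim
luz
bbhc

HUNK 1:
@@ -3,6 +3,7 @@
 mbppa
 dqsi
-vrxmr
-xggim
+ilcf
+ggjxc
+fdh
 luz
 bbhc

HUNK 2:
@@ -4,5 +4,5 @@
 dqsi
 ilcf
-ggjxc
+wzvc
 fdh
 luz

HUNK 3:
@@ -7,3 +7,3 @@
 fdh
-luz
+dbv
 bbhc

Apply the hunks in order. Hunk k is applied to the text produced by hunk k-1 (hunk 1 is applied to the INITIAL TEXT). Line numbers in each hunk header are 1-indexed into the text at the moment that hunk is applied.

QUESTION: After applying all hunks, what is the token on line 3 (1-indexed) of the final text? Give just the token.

Hunk 1: at line 3 remove [vrxmr,xggim] add [ilcf,ggjxc,fdh] -> 9 lines: udln dmt mbppa dqsi ilcf ggjxc fdh luz bbhc
Hunk 2: at line 4 remove [ggjxc] add [wzvc] -> 9 lines: udln dmt mbppa dqsi ilcf wzvc fdh luz bbhc
Hunk 3: at line 7 remove [luz] add [dbv] -> 9 lines: udln dmt mbppa dqsi ilcf wzvc fdh dbv bbhc
Final line 3: mbppa

Answer: mbppa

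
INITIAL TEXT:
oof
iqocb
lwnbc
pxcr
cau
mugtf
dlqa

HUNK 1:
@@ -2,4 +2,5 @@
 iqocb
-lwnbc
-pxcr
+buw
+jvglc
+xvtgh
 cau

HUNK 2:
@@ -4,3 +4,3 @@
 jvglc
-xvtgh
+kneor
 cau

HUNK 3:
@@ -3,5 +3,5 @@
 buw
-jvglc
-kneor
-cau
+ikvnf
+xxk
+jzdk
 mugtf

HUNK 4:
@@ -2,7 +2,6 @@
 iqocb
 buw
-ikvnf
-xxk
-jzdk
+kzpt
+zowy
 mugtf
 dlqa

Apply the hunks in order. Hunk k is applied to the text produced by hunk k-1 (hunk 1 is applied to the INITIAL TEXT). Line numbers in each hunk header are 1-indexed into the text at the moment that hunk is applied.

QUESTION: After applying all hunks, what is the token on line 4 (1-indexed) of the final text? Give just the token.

Hunk 1: at line 2 remove [lwnbc,pxcr] add [buw,jvglc,xvtgh] -> 8 lines: oof iqocb buw jvglc xvtgh cau mugtf dlqa
Hunk 2: at line 4 remove [xvtgh] add [kneor] -> 8 lines: oof iqocb buw jvglc kneor cau mugtf dlqa
Hunk 3: at line 3 remove [jvglc,kneor,cau] add [ikvnf,xxk,jzdk] -> 8 lines: oof iqocb buw ikvnf xxk jzdk mugtf dlqa
Hunk 4: at line 2 remove [ikvnf,xxk,jzdk] add [kzpt,zowy] -> 7 lines: oof iqocb buw kzpt zowy mugtf dlqa
Final line 4: kzpt

Answer: kzpt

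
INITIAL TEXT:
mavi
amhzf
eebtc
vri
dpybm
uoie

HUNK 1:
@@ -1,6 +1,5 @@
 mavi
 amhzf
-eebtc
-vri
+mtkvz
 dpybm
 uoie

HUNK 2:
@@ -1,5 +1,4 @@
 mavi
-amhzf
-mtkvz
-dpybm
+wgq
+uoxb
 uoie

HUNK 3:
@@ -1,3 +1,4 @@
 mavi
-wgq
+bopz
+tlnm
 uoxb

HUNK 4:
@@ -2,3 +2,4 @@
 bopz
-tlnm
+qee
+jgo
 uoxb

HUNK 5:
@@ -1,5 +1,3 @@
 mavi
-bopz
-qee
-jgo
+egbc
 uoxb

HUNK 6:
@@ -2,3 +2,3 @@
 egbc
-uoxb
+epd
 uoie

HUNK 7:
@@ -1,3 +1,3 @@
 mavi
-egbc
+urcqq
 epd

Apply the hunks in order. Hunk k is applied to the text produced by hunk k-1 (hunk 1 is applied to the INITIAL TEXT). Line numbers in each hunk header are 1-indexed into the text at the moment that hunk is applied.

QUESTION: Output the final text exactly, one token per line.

Hunk 1: at line 1 remove [eebtc,vri] add [mtkvz] -> 5 lines: mavi amhzf mtkvz dpybm uoie
Hunk 2: at line 1 remove [amhzf,mtkvz,dpybm] add [wgq,uoxb] -> 4 lines: mavi wgq uoxb uoie
Hunk 3: at line 1 remove [wgq] add [bopz,tlnm] -> 5 lines: mavi bopz tlnm uoxb uoie
Hunk 4: at line 2 remove [tlnm] add [qee,jgo] -> 6 lines: mavi bopz qee jgo uoxb uoie
Hunk 5: at line 1 remove [bopz,qee,jgo] add [egbc] -> 4 lines: mavi egbc uoxb uoie
Hunk 6: at line 2 remove [uoxb] add [epd] -> 4 lines: mavi egbc epd uoie
Hunk 7: at line 1 remove [egbc] add [urcqq] -> 4 lines: mavi urcqq epd uoie

Answer: mavi
urcqq
epd
uoie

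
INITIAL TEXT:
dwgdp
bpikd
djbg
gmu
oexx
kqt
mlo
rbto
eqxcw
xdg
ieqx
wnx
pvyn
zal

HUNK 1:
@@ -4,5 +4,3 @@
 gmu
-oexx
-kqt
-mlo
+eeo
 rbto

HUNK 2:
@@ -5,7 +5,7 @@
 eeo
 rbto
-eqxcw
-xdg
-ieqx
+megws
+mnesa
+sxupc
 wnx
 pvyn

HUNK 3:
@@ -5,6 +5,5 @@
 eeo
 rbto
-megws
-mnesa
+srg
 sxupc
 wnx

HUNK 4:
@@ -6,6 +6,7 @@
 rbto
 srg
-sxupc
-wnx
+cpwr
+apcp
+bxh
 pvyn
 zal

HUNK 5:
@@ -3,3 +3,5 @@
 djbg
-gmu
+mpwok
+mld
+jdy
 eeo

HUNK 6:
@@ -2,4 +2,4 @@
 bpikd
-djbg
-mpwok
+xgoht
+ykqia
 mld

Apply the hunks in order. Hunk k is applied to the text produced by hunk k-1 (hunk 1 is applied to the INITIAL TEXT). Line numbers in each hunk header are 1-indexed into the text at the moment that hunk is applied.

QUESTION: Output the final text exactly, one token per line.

Answer: dwgdp
bpikd
xgoht
ykqia
mld
jdy
eeo
rbto
srg
cpwr
apcp
bxh
pvyn
zal

Derivation:
Hunk 1: at line 4 remove [oexx,kqt,mlo] add [eeo] -> 12 lines: dwgdp bpikd djbg gmu eeo rbto eqxcw xdg ieqx wnx pvyn zal
Hunk 2: at line 5 remove [eqxcw,xdg,ieqx] add [megws,mnesa,sxupc] -> 12 lines: dwgdp bpikd djbg gmu eeo rbto megws mnesa sxupc wnx pvyn zal
Hunk 3: at line 5 remove [megws,mnesa] add [srg] -> 11 lines: dwgdp bpikd djbg gmu eeo rbto srg sxupc wnx pvyn zal
Hunk 4: at line 6 remove [sxupc,wnx] add [cpwr,apcp,bxh] -> 12 lines: dwgdp bpikd djbg gmu eeo rbto srg cpwr apcp bxh pvyn zal
Hunk 5: at line 3 remove [gmu] add [mpwok,mld,jdy] -> 14 lines: dwgdp bpikd djbg mpwok mld jdy eeo rbto srg cpwr apcp bxh pvyn zal
Hunk 6: at line 2 remove [djbg,mpwok] add [xgoht,ykqia] -> 14 lines: dwgdp bpikd xgoht ykqia mld jdy eeo rbto srg cpwr apcp bxh pvyn zal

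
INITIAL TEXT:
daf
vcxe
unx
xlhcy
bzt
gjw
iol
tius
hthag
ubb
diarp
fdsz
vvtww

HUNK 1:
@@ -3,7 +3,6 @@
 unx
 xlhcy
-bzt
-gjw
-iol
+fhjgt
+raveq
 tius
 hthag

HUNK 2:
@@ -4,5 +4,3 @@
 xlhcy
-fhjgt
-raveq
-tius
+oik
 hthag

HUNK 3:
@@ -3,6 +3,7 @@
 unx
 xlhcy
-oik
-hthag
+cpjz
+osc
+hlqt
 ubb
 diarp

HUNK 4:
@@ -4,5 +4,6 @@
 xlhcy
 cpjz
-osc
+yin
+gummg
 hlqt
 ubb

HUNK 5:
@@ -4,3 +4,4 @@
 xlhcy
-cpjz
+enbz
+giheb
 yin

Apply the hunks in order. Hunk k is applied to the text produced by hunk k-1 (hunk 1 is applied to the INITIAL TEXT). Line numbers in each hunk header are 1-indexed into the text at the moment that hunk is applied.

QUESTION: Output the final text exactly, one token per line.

Answer: daf
vcxe
unx
xlhcy
enbz
giheb
yin
gummg
hlqt
ubb
diarp
fdsz
vvtww

Derivation:
Hunk 1: at line 3 remove [bzt,gjw,iol] add [fhjgt,raveq] -> 12 lines: daf vcxe unx xlhcy fhjgt raveq tius hthag ubb diarp fdsz vvtww
Hunk 2: at line 4 remove [fhjgt,raveq,tius] add [oik] -> 10 lines: daf vcxe unx xlhcy oik hthag ubb diarp fdsz vvtww
Hunk 3: at line 3 remove [oik,hthag] add [cpjz,osc,hlqt] -> 11 lines: daf vcxe unx xlhcy cpjz osc hlqt ubb diarp fdsz vvtww
Hunk 4: at line 4 remove [osc] add [yin,gummg] -> 12 lines: daf vcxe unx xlhcy cpjz yin gummg hlqt ubb diarp fdsz vvtww
Hunk 5: at line 4 remove [cpjz] add [enbz,giheb] -> 13 lines: daf vcxe unx xlhcy enbz giheb yin gummg hlqt ubb diarp fdsz vvtww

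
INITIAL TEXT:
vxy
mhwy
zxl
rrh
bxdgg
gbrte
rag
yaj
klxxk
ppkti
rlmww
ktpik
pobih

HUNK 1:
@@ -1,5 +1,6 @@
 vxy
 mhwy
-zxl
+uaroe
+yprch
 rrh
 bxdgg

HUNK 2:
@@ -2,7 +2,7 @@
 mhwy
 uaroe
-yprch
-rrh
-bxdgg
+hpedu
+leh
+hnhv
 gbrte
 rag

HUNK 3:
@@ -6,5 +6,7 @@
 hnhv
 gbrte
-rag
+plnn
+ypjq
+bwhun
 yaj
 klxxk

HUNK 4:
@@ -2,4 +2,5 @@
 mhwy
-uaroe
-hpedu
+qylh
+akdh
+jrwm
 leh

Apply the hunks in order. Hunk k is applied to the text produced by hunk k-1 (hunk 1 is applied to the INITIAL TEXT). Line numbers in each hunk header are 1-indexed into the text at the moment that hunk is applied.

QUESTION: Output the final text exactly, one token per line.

Hunk 1: at line 1 remove [zxl] add [uaroe,yprch] -> 14 lines: vxy mhwy uaroe yprch rrh bxdgg gbrte rag yaj klxxk ppkti rlmww ktpik pobih
Hunk 2: at line 2 remove [yprch,rrh,bxdgg] add [hpedu,leh,hnhv] -> 14 lines: vxy mhwy uaroe hpedu leh hnhv gbrte rag yaj klxxk ppkti rlmww ktpik pobih
Hunk 3: at line 6 remove [rag] add [plnn,ypjq,bwhun] -> 16 lines: vxy mhwy uaroe hpedu leh hnhv gbrte plnn ypjq bwhun yaj klxxk ppkti rlmww ktpik pobih
Hunk 4: at line 2 remove [uaroe,hpedu] add [qylh,akdh,jrwm] -> 17 lines: vxy mhwy qylh akdh jrwm leh hnhv gbrte plnn ypjq bwhun yaj klxxk ppkti rlmww ktpik pobih

Answer: vxy
mhwy
qylh
akdh
jrwm
leh
hnhv
gbrte
plnn
ypjq
bwhun
yaj
klxxk
ppkti
rlmww
ktpik
pobih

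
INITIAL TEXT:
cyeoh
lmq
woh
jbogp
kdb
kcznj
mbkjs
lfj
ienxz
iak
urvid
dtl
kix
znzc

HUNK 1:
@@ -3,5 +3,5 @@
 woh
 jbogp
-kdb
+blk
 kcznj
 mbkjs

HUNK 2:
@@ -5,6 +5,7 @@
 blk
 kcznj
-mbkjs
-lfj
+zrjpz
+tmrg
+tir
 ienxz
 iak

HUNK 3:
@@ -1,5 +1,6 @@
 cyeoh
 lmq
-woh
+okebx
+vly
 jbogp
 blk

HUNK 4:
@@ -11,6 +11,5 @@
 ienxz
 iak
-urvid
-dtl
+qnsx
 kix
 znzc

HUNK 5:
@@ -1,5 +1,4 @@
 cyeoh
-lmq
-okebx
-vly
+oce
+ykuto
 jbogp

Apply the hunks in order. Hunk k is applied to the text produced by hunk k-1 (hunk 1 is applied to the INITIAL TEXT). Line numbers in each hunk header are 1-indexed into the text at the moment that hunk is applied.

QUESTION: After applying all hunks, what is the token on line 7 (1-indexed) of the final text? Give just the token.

Answer: zrjpz

Derivation:
Hunk 1: at line 3 remove [kdb] add [blk] -> 14 lines: cyeoh lmq woh jbogp blk kcznj mbkjs lfj ienxz iak urvid dtl kix znzc
Hunk 2: at line 5 remove [mbkjs,lfj] add [zrjpz,tmrg,tir] -> 15 lines: cyeoh lmq woh jbogp blk kcznj zrjpz tmrg tir ienxz iak urvid dtl kix znzc
Hunk 3: at line 1 remove [woh] add [okebx,vly] -> 16 lines: cyeoh lmq okebx vly jbogp blk kcznj zrjpz tmrg tir ienxz iak urvid dtl kix znzc
Hunk 4: at line 11 remove [urvid,dtl] add [qnsx] -> 15 lines: cyeoh lmq okebx vly jbogp blk kcznj zrjpz tmrg tir ienxz iak qnsx kix znzc
Hunk 5: at line 1 remove [lmq,okebx,vly] add [oce,ykuto] -> 14 lines: cyeoh oce ykuto jbogp blk kcznj zrjpz tmrg tir ienxz iak qnsx kix znzc
Final line 7: zrjpz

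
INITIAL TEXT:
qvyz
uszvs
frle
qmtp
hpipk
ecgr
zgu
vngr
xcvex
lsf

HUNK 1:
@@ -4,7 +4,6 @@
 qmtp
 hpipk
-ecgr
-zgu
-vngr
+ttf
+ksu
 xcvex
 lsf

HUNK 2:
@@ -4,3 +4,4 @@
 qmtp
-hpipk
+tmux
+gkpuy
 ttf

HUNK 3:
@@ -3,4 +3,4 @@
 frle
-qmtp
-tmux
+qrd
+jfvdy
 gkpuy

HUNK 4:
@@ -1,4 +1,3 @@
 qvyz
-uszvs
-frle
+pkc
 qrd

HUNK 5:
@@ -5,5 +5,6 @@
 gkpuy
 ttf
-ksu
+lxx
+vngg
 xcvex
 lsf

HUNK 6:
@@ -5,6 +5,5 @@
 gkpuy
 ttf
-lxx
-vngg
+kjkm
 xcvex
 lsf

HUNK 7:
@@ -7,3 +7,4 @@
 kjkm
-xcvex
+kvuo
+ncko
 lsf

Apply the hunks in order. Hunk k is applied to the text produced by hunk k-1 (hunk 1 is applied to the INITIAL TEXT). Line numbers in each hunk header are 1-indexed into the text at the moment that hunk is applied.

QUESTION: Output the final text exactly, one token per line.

Hunk 1: at line 4 remove [ecgr,zgu,vngr] add [ttf,ksu] -> 9 lines: qvyz uszvs frle qmtp hpipk ttf ksu xcvex lsf
Hunk 2: at line 4 remove [hpipk] add [tmux,gkpuy] -> 10 lines: qvyz uszvs frle qmtp tmux gkpuy ttf ksu xcvex lsf
Hunk 3: at line 3 remove [qmtp,tmux] add [qrd,jfvdy] -> 10 lines: qvyz uszvs frle qrd jfvdy gkpuy ttf ksu xcvex lsf
Hunk 4: at line 1 remove [uszvs,frle] add [pkc] -> 9 lines: qvyz pkc qrd jfvdy gkpuy ttf ksu xcvex lsf
Hunk 5: at line 5 remove [ksu] add [lxx,vngg] -> 10 lines: qvyz pkc qrd jfvdy gkpuy ttf lxx vngg xcvex lsf
Hunk 6: at line 5 remove [lxx,vngg] add [kjkm] -> 9 lines: qvyz pkc qrd jfvdy gkpuy ttf kjkm xcvex lsf
Hunk 7: at line 7 remove [xcvex] add [kvuo,ncko] -> 10 lines: qvyz pkc qrd jfvdy gkpuy ttf kjkm kvuo ncko lsf

Answer: qvyz
pkc
qrd
jfvdy
gkpuy
ttf
kjkm
kvuo
ncko
lsf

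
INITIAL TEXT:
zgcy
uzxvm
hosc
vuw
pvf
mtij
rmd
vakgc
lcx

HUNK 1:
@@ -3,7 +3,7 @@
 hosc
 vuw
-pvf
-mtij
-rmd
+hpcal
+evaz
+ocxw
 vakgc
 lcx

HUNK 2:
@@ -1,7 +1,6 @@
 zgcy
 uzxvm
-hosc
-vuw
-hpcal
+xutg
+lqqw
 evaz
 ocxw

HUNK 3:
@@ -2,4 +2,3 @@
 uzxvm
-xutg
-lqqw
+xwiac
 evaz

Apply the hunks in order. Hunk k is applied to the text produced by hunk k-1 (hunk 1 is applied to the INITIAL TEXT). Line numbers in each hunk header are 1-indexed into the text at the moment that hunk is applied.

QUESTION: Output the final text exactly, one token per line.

Answer: zgcy
uzxvm
xwiac
evaz
ocxw
vakgc
lcx

Derivation:
Hunk 1: at line 3 remove [pvf,mtij,rmd] add [hpcal,evaz,ocxw] -> 9 lines: zgcy uzxvm hosc vuw hpcal evaz ocxw vakgc lcx
Hunk 2: at line 1 remove [hosc,vuw,hpcal] add [xutg,lqqw] -> 8 lines: zgcy uzxvm xutg lqqw evaz ocxw vakgc lcx
Hunk 3: at line 2 remove [xutg,lqqw] add [xwiac] -> 7 lines: zgcy uzxvm xwiac evaz ocxw vakgc lcx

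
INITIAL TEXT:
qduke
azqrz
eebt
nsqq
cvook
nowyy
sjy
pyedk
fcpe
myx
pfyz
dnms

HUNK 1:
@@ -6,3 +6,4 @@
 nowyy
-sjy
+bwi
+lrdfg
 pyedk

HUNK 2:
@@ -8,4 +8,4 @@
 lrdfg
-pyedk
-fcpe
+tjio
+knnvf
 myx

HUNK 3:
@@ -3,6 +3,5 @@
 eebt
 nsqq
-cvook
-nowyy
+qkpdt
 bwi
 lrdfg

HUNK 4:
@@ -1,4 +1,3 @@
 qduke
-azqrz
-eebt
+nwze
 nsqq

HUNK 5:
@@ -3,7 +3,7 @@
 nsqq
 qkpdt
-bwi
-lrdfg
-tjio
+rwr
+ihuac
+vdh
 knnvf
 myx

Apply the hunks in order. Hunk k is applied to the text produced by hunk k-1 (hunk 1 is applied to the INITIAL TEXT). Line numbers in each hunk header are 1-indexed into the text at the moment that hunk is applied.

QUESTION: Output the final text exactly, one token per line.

Answer: qduke
nwze
nsqq
qkpdt
rwr
ihuac
vdh
knnvf
myx
pfyz
dnms

Derivation:
Hunk 1: at line 6 remove [sjy] add [bwi,lrdfg] -> 13 lines: qduke azqrz eebt nsqq cvook nowyy bwi lrdfg pyedk fcpe myx pfyz dnms
Hunk 2: at line 8 remove [pyedk,fcpe] add [tjio,knnvf] -> 13 lines: qduke azqrz eebt nsqq cvook nowyy bwi lrdfg tjio knnvf myx pfyz dnms
Hunk 3: at line 3 remove [cvook,nowyy] add [qkpdt] -> 12 lines: qduke azqrz eebt nsqq qkpdt bwi lrdfg tjio knnvf myx pfyz dnms
Hunk 4: at line 1 remove [azqrz,eebt] add [nwze] -> 11 lines: qduke nwze nsqq qkpdt bwi lrdfg tjio knnvf myx pfyz dnms
Hunk 5: at line 3 remove [bwi,lrdfg,tjio] add [rwr,ihuac,vdh] -> 11 lines: qduke nwze nsqq qkpdt rwr ihuac vdh knnvf myx pfyz dnms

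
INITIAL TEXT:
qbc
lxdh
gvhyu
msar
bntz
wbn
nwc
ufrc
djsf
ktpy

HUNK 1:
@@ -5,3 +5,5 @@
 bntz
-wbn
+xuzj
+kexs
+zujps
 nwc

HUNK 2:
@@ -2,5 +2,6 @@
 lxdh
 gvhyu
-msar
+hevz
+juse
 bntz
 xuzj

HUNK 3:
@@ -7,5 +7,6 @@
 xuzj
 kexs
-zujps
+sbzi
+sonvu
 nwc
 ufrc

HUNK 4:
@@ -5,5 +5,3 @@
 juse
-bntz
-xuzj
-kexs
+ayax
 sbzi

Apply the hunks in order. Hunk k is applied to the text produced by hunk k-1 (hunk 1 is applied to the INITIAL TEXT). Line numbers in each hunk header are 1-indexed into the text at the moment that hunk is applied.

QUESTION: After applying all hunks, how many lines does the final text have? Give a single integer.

Answer: 12

Derivation:
Hunk 1: at line 5 remove [wbn] add [xuzj,kexs,zujps] -> 12 lines: qbc lxdh gvhyu msar bntz xuzj kexs zujps nwc ufrc djsf ktpy
Hunk 2: at line 2 remove [msar] add [hevz,juse] -> 13 lines: qbc lxdh gvhyu hevz juse bntz xuzj kexs zujps nwc ufrc djsf ktpy
Hunk 3: at line 7 remove [zujps] add [sbzi,sonvu] -> 14 lines: qbc lxdh gvhyu hevz juse bntz xuzj kexs sbzi sonvu nwc ufrc djsf ktpy
Hunk 4: at line 5 remove [bntz,xuzj,kexs] add [ayax] -> 12 lines: qbc lxdh gvhyu hevz juse ayax sbzi sonvu nwc ufrc djsf ktpy
Final line count: 12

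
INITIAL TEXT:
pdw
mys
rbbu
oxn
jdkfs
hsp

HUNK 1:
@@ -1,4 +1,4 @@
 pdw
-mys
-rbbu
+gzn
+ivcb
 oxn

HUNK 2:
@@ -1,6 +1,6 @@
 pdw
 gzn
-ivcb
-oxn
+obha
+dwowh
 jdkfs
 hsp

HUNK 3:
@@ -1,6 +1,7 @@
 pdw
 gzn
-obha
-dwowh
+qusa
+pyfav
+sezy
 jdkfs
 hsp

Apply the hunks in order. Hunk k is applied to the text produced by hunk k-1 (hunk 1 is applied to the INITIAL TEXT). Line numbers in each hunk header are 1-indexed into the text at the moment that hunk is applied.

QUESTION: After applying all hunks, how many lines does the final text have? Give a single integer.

Answer: 7

Derivation:
Hunk 1: at line 1 remove [mys,rbbu] add [gzn,ivcb] -> 6 lines: pdw gzn ivcb oxn jdkfs hsp
Hunk 2: at line 1 remove [ivcb,oxn] add [obha,dwowh] -> 6 lines: pdw gzn obha dwowh jdkfs hsp
Hunk 3: at line 1 remove [obha,dwowh] add [qusa,pyfav,sezy] -> 7 lines: pdw gzn qusa pyfav sezy jdkfs hsp
Final line count: 7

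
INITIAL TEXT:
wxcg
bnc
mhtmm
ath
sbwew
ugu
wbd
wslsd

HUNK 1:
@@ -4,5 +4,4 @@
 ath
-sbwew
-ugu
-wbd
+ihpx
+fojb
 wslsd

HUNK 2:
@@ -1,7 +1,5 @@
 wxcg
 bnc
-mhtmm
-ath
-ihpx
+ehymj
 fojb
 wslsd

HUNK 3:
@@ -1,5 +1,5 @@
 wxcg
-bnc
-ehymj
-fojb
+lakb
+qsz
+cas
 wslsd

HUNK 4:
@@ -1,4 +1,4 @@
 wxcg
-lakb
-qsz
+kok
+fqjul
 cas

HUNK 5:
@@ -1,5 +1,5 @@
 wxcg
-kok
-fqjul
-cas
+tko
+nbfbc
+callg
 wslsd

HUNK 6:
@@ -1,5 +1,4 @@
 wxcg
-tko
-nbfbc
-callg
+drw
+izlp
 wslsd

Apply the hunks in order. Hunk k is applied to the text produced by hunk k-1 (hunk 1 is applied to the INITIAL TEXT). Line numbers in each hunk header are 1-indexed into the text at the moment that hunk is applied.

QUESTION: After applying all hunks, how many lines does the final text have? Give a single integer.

Hunk 1: at line 4 remove [sbwew,ugu,wbd] add [ihpx,fojb] -> 7 lines: wxcg bnc mhtmm ath ihpx fojb wslsd
Hunk 2: at line 1 remove [mhtmm,ath,ihpx] add [ehymj] -> 5 lines: wxcg bnc ehymj fojb wslsd
Hunk 3: at line 1 remove [bnc,ehymj,fojb] add [lakb,qsz,cas] -> 5 lines: wxcg lakb qsz cas wslsd
Hunk 4: at line 1 remove [lakb,qsz] add [kok,fqjul] -> 5 lines: wxcg kok fqjul cas wslsd
Hunk 5: at line 1 remove [kok,fqjul,cas] add [tko,nbfbc,callg] -> 5 lines: wxcg tko nbfbc callg wslsd
Hunk 6: at line 1 remove [tko,nbfbc,callg] add [drw,izlp] -> 4 lines: wxcg drw izlp wslsd
Final line count: 4

Answer: 4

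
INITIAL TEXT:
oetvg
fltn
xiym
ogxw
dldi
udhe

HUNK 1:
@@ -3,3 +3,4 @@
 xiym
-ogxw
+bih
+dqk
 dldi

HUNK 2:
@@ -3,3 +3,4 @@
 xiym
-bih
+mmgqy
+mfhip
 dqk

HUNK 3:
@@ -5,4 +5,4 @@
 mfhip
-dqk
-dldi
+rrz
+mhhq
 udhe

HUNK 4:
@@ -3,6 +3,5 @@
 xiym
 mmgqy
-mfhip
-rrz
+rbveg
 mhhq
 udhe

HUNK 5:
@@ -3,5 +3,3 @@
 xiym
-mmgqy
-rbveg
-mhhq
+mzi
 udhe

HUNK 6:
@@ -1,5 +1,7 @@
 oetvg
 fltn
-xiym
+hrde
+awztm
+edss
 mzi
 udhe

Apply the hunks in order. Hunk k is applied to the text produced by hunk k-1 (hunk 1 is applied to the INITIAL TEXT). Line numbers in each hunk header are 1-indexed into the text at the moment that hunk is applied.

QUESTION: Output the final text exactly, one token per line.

Answer: oetvg
fltn
hrde
awztm
edss
mzi
udhe

Derivation:
Hunk 1: at line 3 remove [ogxw] add [bih,dqk] -> 7 lines: oetvg fltn xiym bih dqk dldi udhe
Hunk 2: at line 3 remove [bih] add [mmgqy,mfhip] -> 8 lines: oetvg fltn xiym mmgqy mfhip dqk dldi udhe
Hunk 3: at line 5 remove [dqk,dldi] add [rrz,mhhq] -> 8 lines: oetvg fltn xiym mmgqy mfhip rrz mhhq udhe
Hunk 4: at line 3 remove [mfhip,rrz] add [rbveg] -> 7 lines: oetvg fltn xiym mmgqy rbveg mhhq udhe
Hunk 5: at line 3 remove [mmgqy,rbveg,mhhq] add [mzi] -> 5 lines: oetvg fltn xiym mzi udhe
Hunk 6: at line 1 remove [xiym] add [hrde,awztm,edss] -> 7 lines: oetvg fltn hrde awztm edss mzi udhe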